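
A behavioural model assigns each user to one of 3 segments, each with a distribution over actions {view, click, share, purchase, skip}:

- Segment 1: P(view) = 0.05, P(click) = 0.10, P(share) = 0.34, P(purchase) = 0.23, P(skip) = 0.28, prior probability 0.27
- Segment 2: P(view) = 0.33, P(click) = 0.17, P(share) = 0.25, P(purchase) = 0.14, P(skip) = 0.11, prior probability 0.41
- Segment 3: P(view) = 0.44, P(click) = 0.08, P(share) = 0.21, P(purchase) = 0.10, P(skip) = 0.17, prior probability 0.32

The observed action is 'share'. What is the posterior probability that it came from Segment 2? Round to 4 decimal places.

0.3920

P(component k | x) = π_k·f_k(x) / marginal(x), where marginal(x) = Σ_j π_j·f_j(x).
Component likelihoods at x = 'share':
  f_1 = P(share | comp) = 0.34
  f_2 = P(share | comp) = 0.25
  f_3 = P(share | comp) = 0.21
Prior × likelihood for each component:
  π_1·f_1 = 0.27 × 0.34 = 0.0918
  π_2·f_2 = 0.41 × 0.25 = 0.1025
  π_3·f_3 = 0.32 × 0.21 = 0.0672
Denominator: 0.0918 + 0.1025 + 0.0672 = 0.2615
P(Segment 2 | the observation) ≈ 0.3920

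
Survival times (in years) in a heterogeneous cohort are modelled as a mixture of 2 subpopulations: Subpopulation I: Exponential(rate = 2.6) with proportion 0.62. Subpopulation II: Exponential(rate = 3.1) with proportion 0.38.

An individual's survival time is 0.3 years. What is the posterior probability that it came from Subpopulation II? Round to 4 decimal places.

0.3861

Posterior ∝ prior × likelihood, so P(k | x) ∝ π_k f_k(x); normalise over all components.
Component likelihoods at x = 0.3 years:
  p_I = 2.6·e^(−2.6·0.3) = 2.6·e^(−0.7800) = 1.19186
  p_II = 3.1·e^(−3.1·0.3) = 3.1·e^(−0.9300) = 1.22312
Unnormalised posteriors:
  π_I·p_I = 0.62 × 1.19186 = 0.73895
  π_II·p_II = 0.38 × 1.22312 = 0.464784
Evidence: 0.73895 + 0.464784 = 1.20373
P(Subpopulation II | data) ≈ 0.3861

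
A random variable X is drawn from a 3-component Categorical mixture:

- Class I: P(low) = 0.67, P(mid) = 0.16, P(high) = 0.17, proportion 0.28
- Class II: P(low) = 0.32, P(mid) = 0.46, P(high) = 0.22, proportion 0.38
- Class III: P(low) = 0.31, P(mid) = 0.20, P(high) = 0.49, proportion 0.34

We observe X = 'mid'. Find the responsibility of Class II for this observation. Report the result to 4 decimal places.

0.6078

Apply Bayes' rule: the posterior for each component is proportional to its prior times its likelihood at x.
Component likelihoods at x = 'mid':
  p_I = P(mid | comp) = 0.16
  p_II = P(mid | comp) = 0.46
  p_III = P(mid | comp) = 0.20
Multiply by the mixture weights:
  π_I·p_I = 0.28 × 0.16 = 0.0448
  π_II·p_II = 0.38 × 0.46 = 0.1748
  π_III·p_III = 0.34 × 0.2 = 0.068
Normaliser: 0.0448 + 0.1748 + 0.068 = 0.2876
P(Class II | 'mid') ≈ 0.6078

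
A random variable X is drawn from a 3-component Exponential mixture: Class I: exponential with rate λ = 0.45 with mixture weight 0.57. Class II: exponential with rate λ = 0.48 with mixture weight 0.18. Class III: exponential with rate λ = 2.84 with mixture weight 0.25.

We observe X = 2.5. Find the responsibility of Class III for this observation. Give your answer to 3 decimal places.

The responsibility of component k is P(Z=k) f_k(x) divided by Σ_j P(Z=j) f_j(x).
Component likelihoods at x = 2.5:
  p_I = 0.146094
  p_II = 0.144573
  p_III = 0.0023433
Multiply by the mixture weights:
  P(Z=I)·p_I = 0.57 × 0.146094 = 0.0832734
  P(Z=II)·p_II = 0.18 × 0.144573 = 0.0260232
  P(Z=III)·p_III = 0.25 × 0.0023433 = 0.000585824
Denominator: 0.0832734 + 0.0260232 + 0.000585824 = 0.109882
P(Class III | 2.5) = 0.000585824 / 0.109882 ≈ 0.005

0.005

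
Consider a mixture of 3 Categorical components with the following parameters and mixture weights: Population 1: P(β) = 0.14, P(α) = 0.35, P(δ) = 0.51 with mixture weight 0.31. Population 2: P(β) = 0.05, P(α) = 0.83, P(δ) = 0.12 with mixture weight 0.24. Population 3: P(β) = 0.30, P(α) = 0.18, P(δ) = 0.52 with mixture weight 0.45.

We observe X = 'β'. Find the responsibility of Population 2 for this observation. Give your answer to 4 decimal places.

0.0630

P(component k | x) = π_k·f_k(x) / marginal(x), where marginal(x) = Σ_j π_j·f_j(x).
Categorical probabilities:
  L_1 = P(β | comp) = 0.14
  L_2 = P(β | comp) = 0.05
  L_3 = P(β | comp) = 0.30
Weight by the priors:
  π_1·L_1 = 0.31 × 0.14 = 0.0434
  π_2·L_2 = 0.24 × 0.05 = 0.012
  π_3·L_3 = 0.45 × 0.3 = 0.135
Sum: 0.0434 + 0.012 + 0.135 = 0.1904
Responsibility of Population 2: 0.012 / 0.1904 ≈ 0.0630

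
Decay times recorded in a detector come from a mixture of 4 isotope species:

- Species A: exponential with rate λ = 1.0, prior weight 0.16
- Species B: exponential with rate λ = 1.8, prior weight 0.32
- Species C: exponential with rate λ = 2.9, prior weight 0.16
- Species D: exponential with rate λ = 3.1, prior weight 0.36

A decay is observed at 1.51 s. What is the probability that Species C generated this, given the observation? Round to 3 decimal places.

Apply Bayes' rule: the posterior for each component is proportional to its prior times its likelihood at x.
Evaluate each component's likelihood at the observed value:
  L_A = 1.0·e^(−1.0·1.51) = 1.0·e^(−1.5100) = 0.22091
  L_B = 1.8·e^(−1.8·1.51) = 1.8·e^(−2.7180) = 0.118812
  L_C = 2.9·e^(−2.9·1.51) = 2.9·e^(−4.3790) = 0.0363599
  L_D = 3.1·e^(−3.1·1.51) = 3.1·e^(−4.6810) = 0.0287362
Unnormalised posteriors:
  w_A·L_A = 0.16 × 0.22091 = 0.0353456
  w_B·L_B = 0.32 × 0.118812 = 0.0380198
  w_C·L_C = 0.16 × 0.0363599 = 0.00581758
  w_D·L_D = 0.36 × 0.0287362 = 0.010345
Marginal: 0.0353456 + 0.0380198 + 0.00581758 + 0.010345 = 0.089528
P(Species C | the observation) = 0.00581758 / 0.089528 ≈ 0.065

0.065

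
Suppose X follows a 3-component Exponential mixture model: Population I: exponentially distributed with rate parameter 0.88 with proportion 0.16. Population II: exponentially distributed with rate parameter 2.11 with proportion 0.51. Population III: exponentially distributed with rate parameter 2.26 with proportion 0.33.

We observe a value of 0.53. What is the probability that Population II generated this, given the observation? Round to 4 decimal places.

Posterior ∝ prior × likelihood, so P(k | x) ∝ w_k f_k(x); normalise over all components.
Exponential densities:
  f_I = 0.88·e^(−0.88·0.53) = 0.88·e^(−0.4664) = 0.551986
  f_II = 2.11·e^(−2.11·0.53) = 2.11·e^(−1.1183) = 0.689622
  f_III = 2.26·e^(−2.26·0.53) = 2.26·e^(−1.1978) = 0.682198
Multiply by the mixture weights:
  w_I·f_I = 0.16 × 0.551986 = 0.0883177
  w_II·f_II = 0.51 × 0.689622 = 0.351707
  w_III·f_III = 0.33 × 0.682198 = 0.225125
Evidence: 0.0883177 + 0.351707 + 0.225125 = 0.66515
So the posterior for Population II is 0.351707 / 0.66515 ≈ 0.5288.

0.5288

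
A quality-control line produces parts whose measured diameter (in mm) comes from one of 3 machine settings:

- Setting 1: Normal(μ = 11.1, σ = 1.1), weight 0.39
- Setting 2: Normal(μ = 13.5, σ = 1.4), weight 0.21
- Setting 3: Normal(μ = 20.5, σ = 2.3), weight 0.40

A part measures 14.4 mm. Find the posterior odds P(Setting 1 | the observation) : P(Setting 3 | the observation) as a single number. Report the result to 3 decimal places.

Posterior odds = (π_i f_i(x)) / (π_j f_j(x)); the normalising sum cancels.
Evaluate each component's likelihood at the observed value:
  p_1 = (1/(1.1·√(2π)))·exp(−(14.4−11.1)²/(2·1.1²)) = 0.362675·exp(-4.50000) = 0.00402895
  p_2 = (1/(1.4·√(2π)))·exp(−(14.4−13.5)²/(2·1.4²)) = 0.284959·exp(-0.20663) = 0.231762
  p_3 = (1/(2.3·√(2π)))·exp(−(14.4−20.5)²/(2·2.3²)) = 0.173453·exp(-3.51701) = 0.00514947
0.00157129 / 0.00205979 ≈ 0.763

0.763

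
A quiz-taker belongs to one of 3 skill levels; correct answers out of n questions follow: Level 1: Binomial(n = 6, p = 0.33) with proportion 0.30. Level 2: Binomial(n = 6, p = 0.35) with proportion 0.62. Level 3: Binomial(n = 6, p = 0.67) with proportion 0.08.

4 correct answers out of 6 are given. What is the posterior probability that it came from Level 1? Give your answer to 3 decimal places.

Posterior ∝ prior × likelihood, so P(k | x) ∝ π_k f_k(x); normalise over all components.
Component likelihoods at x = 4 correct answers out of 6:
  p_1 = C(6,4)·0.33^4·0.67^2 = 15·0.0118592·0.4489 = 0.079854
  p_2 = C(6,4)·0.35^4·0.65^2 = 15·0.0150062·0.4225 = 0.0951021
  p_3 = C(6,4)·0.67^4·0.33^2 = 15·0.201511·0.1089 = 0.329169
Prior × likelihood for each component:
  π_1·p_1 = 0.30 × 0.079854 = 0.0239562
  π_2·p_2 = 0.62 × 0.0951021 = 0.0589633
  π_3·p_3 = 0.08 × 0.329169 = 0.0263335
Evidence: 0.0239562 + 0.0589633 + 0.0263335 = 0.109253
P(Level 1 | x) ≈ 0.219

0.219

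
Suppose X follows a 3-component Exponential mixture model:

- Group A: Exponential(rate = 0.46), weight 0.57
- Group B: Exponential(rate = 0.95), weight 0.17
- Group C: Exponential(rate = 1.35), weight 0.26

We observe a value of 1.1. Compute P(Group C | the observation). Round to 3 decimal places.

0.270

Posterior ∝ prior × likelihood, so P(k | x) ∝ π_k f_k(x); normalise over all components.
Exponential densities:
  L_A = 0.277335
  L_B = 0.334107
  L_C = 0.305778
Weight by the priors:
  π_A·L_A = 0.57 × 0.277335 = 0.158081
  π_B·L_B = 0.17 × 0.334107 = 0.0567982
  π_C·L_C = 0.26 × 0.305778 = 0.0795023
Marginal: 0.158081 + 0.0567982 + 0.0795023 = 0.294382
P(Group C | 1.1) = 0.0795023 / 0.294382 ≈ 0.270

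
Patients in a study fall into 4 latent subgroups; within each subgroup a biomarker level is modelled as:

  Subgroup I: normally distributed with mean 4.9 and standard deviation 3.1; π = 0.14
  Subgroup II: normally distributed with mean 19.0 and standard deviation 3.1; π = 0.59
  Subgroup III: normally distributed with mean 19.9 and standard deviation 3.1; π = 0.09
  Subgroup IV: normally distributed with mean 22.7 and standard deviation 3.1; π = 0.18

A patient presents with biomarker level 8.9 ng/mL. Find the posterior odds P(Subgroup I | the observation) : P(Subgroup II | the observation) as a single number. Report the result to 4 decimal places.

Only the two components matter; the odds are (w_i f_i(x)) / (w_j f_j(x)).
Evaluate each component's likelihood at the observed value:
  p_I = (1/(3.1·√(2π)))·exp(−(8.9−4.9)²/(2·3.1²)) = 0.128691·exp(-0.83247) = 0.0559774
  p_II = (1/(3.1·√(2π)))·exp(−(8.9−19.0)²/(2·3.1²)) = 0.128691·exp(-5.30749) = 0.000637579
  p_III = (1/(3.1·√(2π)))·exp(−(8.9−19.9)²/(2·3.1²)) = 0.128691·exp(-6.29553) = 0.000237376
  p_IV = (1/(3.1·√(2π)))·exp(−(8.9−22.7)²/(2·3.1²)) = 0.128691·exp(-9.90843) = 6.40284e-06
0.00783684 / 0.000376171 ≈ 20.8332

20.8332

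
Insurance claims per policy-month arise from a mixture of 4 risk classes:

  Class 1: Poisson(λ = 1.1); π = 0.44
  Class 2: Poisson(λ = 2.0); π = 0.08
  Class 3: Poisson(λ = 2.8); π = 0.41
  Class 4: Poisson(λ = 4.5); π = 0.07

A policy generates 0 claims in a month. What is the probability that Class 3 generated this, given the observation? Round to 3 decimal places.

By Bayes' theorem, P(k | x) = P(Z=k) f_k(x) / Σ_j P(Z=j) f_j(x).
Evaluate each component's likelihood at the observed value:
  p_1 = e^(−1.1)·1.1^0/0! = 0.332871
  p_2 = e^(−2.0)·2.0^0/0! = 0.135335
  p_3 = e^(−2.8)·2.8^0/0! = 0.0608101
  p_4 = e^(−4.5)·4.5^0/0! = 0.011109
Prior × likelihood for each component:
  P(Z=1)·p_1 = 0.44 × 0.332871 = 0.146463
  P(Z=2)·p_2 = 0.08 × 0.135335 = 0.0108268
  P(Z=3)·p_3 = 0.41 × 0.0608101 = 0.0249321
  P(Z=4)·p_4 = 0.07 × 0.011109 = 0.00077763
Normaliser: 0.146463 + 0.0108268 + 0.0249321 + 0.00077763 = 0.183
P(Class 3 | x) ≈ 0.136

0.136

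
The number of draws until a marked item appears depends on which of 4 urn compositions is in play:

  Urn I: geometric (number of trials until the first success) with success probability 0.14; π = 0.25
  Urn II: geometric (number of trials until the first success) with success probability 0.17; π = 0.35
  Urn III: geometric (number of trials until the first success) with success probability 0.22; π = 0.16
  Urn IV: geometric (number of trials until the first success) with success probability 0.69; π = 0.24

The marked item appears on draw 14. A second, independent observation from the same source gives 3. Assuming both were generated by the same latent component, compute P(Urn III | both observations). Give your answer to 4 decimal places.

By Bayes' theorem, P(k | x) = P(Z=k) f_k(x) / Σ_j P(Z=j) f_j(x).
Since both observations come from the same component, the likelihood for component k is f_k(x₁)·f_k(x₂).
  p_I = [0.0197064] × [0.103544] = 0.00204048
  p_II = [0.0150822] × [0.117113] = 0.00176632
  p_III = [0.00870267] × [0.133848] = 0.00116483
  p_IV = [1.68481e-07] × [0.066309] = 1.11718e-08
Weight by the priors:
  P(Z=I)·p_I = 0.25 × 0.00204048 = 0.000510121
  P(Z=II)·p_II = 0.35 × 0.00176632 = 0.000618212
  P(Z=III)·p_III = 0.16 × 0.00116483 = 0.000186374
  P(Z=IV)·p_IV = 0.24 × 1.11718e-08 = 2.68123e-09
Marginal: 0.000510121 + 0.000618212 + 0.000186374 + 2.68123e-09 = 0.00131471
P(Urn III | x₁,x₂) = 0.000186374 / 0.00131471 ≈ 0.1418

0.1418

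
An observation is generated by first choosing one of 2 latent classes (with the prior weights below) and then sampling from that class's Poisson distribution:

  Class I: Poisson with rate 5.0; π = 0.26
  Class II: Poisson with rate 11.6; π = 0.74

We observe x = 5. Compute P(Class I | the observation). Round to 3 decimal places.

The responsibility of component k is π_k f_k(x) divided by Σ_j π_j f_j(x).
Evaluate each component's likelihood at the observed value:
  p_I = e^(−5.0)·5.0^5/5! = 0.175467
  p_II = e^(−11.6)·11.6^5/5! = 0.0160433
Multiply by the mixture weights:
  π_I·p_I = 0.26 × 0.175467 = 0.0456215
  π_II·p_II = 0.74 × 0.0160433 = 0.011872
Normaliser: 0.0456215 + 0.011872 = 0.0574935
P(Class I | 5) ≈ 0.794

0.794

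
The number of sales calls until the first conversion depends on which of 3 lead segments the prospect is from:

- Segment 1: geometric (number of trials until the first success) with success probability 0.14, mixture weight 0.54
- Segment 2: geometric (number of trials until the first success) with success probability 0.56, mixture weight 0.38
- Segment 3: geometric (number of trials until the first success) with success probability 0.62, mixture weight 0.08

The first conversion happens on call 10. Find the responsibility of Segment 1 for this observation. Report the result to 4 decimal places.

Apply Bayes' rule: the posterior for each component is proportional to its prior times its likelihood at x.
Component likelihoods at x = 10:
  f_1 = 0.0360258
  f_2 = 0.000346148
  f_3 = 0.000102434
Unnormalised posteriors:
  π_1·f_1 = 0.54 × 0.0360258 = 0.019454
  π_2·f_2 = 0.38 × 0.000346148 = 0.000131536
  π_3·f_3 = 0.08 × 0.000102434 = 8.19472e-06
Sum: 0.019454 + 0.000131536 + 8.19472e-06 = 0.0195937
P(Segment 1 | the observation) ≈ 0.9929

0.9929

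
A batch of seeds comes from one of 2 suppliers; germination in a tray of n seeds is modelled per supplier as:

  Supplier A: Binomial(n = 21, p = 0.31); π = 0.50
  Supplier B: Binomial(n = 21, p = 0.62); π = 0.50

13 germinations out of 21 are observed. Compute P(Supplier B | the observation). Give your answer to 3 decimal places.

0.986

Apply Bayes' rule: the posterior for each component is proportional to its prior times its likelihood at x.
Component likelihoods at x = 13 germinations out of 21:
  p_A = C(21,13)·0.31^13·0.69^8 = 203490·2.44175e-07·0.0513798 = 0.00255292
  p_B = C(21,13)·0.62^13·0.38^8 = 203490·0.00200029·0.000434779 = 0.176972
Unnormalised posteriors:
  π_A·p_A = 0.50 × 0.00255292 = 0.00127646
  π_B·p_B = 0.50 × 0.176972 = 0.0884858
Evidence: 0.00127646 + 0.0884858 = 0.0897623
P(Supplier B | 13 germinations out of 21) = 0.0884858 / 0.0897623 ≈ 0.986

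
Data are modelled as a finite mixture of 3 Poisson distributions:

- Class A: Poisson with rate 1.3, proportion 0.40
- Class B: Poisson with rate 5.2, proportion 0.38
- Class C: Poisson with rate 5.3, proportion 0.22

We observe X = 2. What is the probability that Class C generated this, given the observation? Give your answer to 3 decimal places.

0.114

The responsibility of component k is P(Z=k) f_k(x) divided by Σ_j P(Z=j) f_j(x).
Evaluate each component's likelihood at the observed value:
  p_A = e^(−1.3)·1.3^2/2! = 0.230289
  p_B = e^(−5.2)·5.2^2/2! = 0.074584
  p_C = e^(−5.3)·5.3^2/2! = 0.0701069
Prior × likelihood for each component:
  P(Z=A)·p_A = 0.40 × 0.230289 = 0.0921157
  P(Z=B)·p_B = 0.38 × 0.074584 = 0.0283419
  P(Z=C)·p_C = 0.22 × 0.0701069 = 0.0154235
Sum: 0.0921157 + 0.0283419 + 0.0154235 = 0.135881
P(Class C | x) ≈ 0.114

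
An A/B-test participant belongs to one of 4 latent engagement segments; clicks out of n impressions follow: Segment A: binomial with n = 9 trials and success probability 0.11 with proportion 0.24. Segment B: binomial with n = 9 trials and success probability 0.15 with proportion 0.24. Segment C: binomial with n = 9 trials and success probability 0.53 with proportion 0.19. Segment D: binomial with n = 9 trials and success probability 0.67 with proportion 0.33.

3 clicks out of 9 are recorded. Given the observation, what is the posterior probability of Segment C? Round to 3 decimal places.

0.340

P(component k | x) = P(Z=k)·f_k(x) / marginal(x), where marginal(x) = Σ_j P(Z=j)·f_j(x).
Binomial probabilities:
  f_A = C(9,3)·0.11^3·0.89^6 = 84·0.001331·0.496981 = 0.0555645
  f_B = C(9,3)·0.15^3·0.85^6 = 84·0.003375·0.37715 = 0.106922
  f_C = C(9,3)·0.53^3·0.47^6 = 84·0.148877·0.0107792 = 0.134801
  f_D = C(9,3)·0.67^3·0.33^6 = 84·0.300763·0.00129147 = 0.0326278
Weight by the priors:
  P(Z=A)·f_A = 0.24 × 0.0555645 = 0.0133355
  P(Z=B)·f_B = 0.24 × 0.106922 = 0.0256613
  P(Z=C)·f_C = 0.19 × 0.134801 = 0.0256122
  P(Z=D)·f_D = 0.33 × 0.0326278 = 0.0107672
Denominator: 0.0133355 + 0.0256613 + 0.0256122 + 0.0107672 = 0.0753761
P(Segment C | 3 clicks out of 9) ≈ 0.340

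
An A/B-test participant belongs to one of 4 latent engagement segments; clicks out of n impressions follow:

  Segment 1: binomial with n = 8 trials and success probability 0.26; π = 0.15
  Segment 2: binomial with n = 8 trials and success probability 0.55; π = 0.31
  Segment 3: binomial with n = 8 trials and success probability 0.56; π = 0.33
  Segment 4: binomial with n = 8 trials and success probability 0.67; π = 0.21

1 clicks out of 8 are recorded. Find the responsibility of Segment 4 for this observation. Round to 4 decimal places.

P(component k | x) = w_k·f_k(x) / marginal(x), where marginal(x) = Σ_j w_j·f_j(x).
Binomial probabilities:
  L_1 = C(8,1)·0.26^1·0.74^7 = 8·0.26·0.121513 = 0.252747
  L_2 = C(8,1)·0.55^1·0.45^7 = 8·0.55·0.00373669 = 0.0164415
  L_3 = C(8,1)·0.56^1·0.44^7 = 8·0.56·0.00319278 = 0.0143036
  L_4 = C(8,1)·0.67^1·0.33^7 = 8·0.67·0.000426184 = 0.00228435
Multiply by the mixture weights:
  w_1·L_1 = 0.15 × 0.252747 = 0.037912
  w_2·L_2 = 0.31 × 0.0164415 = 0.00509685
  w_3·L_3 = 0.33 × 0.0143036 = 0.0047202
  w_4·L_4 = 0.21 × 0.00228435 = 0.000479713
Sum: 0.037912 + 0.00509685 + 0.0047202 + 0.000479713 = 0.0482088
So the posterior for Segment 4 is 0.000479713 / 0.0482088 ≈ 0.0100.

0.0100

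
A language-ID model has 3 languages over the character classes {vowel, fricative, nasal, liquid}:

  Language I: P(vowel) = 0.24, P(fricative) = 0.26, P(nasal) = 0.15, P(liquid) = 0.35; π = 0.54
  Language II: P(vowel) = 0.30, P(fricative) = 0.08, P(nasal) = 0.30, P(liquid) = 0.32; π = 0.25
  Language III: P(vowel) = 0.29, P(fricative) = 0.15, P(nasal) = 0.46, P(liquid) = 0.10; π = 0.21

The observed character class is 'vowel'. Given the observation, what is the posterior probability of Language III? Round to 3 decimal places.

0.229

Apply Bayes' rule: the posterior for each component is proportional to its prior times its likelihood at x.
Component likelihoods at x = 'vowel':
  p_I = P(vowel | comp) = 0.24
  p_II = P(vowel | comp) = 0.30
  p_III = P(vowel | comp) = 0.29
Weight by the priors:
  π_I·p_I = 0.54 × 0.24 = 0.1296
  π_II·p_II = 0.25 × 0.3 = 0.075
  π_III·p_III = 0.21 × 0.29 = 0.0609
Sum: 0.1296 + 0.075 + 0.0609 = 0.2655
So the posterior for Language III is 0.0609 / 0.2655 ≈ 0.229.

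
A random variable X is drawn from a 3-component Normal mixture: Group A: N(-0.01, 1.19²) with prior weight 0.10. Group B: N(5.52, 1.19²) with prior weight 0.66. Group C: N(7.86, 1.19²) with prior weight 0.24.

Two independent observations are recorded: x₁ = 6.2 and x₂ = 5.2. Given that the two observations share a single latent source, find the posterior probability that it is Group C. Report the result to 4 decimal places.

Posterior ∝ prior × likelihood, so P(k | x) ∝ π_k f_k(x); normalise over all components.
Since both observations come from the same component, the likelihood for component k is f_k(x₁)·f_k(x₂).
  f_A = [(1/(1.19·√(2π)))·exp(−(6.2−-0.01)²/(2·1.19²)) = 0.335246·exp(-13.61631) = 4.09145e-07] × [2.30696e-05] = 9.43879e-12
  f_B = [(1/(1.19·√(2π)))·exp(−(6.2−5.52)²/(2·1.19²)) = 0.335246·exp(-0.16327) = 0.284746] × [0.323341] = 0.0920701
  f_C = [(1/(1.19·√(2π)))·exp(−(6.2−7.86)²/(2·1.19²)) = 0.335246·exp(-0.97295) = 0.126711] × [0.0275663] = 0.00349295
Prior × likelihood for each component:
  π_A·f_A = 0.10 × 9.43879e-12 = 9.43879e-13
  π_B·f_B = 0.66 × 0.0920701 = 0.0607663
  π_C·f_C = 0.24 × 0.00349295 = 0.000838309
Denominator: 9.43879e-13 + 0.0607663 + 0.000838309 = 0.0616046
Responsibility of Group C: 0.000838309 / 0.0616046 ≈ 0.0136

0.0136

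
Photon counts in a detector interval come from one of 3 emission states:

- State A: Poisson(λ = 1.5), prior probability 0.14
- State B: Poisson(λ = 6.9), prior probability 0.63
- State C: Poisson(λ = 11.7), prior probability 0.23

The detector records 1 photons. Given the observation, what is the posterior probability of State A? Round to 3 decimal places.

Apply Bayes' rule: the posterior for each component is proportional to its prior times its likelihood at x.
Evaluate each component's likelihood at the observed value:
  L_A = e^(−1.5)·1.5^1/1! = 0.334695
  L_B = e^(−6.9)·6.9^1/1! = 0.00695372
  L_C = e^(−11.7)·11.7^1/1! = 9.70377e-05
Multiply by the mixture weights:
  π_A·L_A = 0.14 × 0.334695 = 0.0468573
  π_B·L_B = 0.63 × 0.00695372 = 0.00438084
  π_C·L_C = 0.23 × 9.70377e-05 = 2.23187e-05
Marginal: 0.0468573 + 0.00438084 + 2.23187e-05 = 0.0512605
Responsibility of State A: 0.0468573 / 0.0512605 ≈ 0.914

0.914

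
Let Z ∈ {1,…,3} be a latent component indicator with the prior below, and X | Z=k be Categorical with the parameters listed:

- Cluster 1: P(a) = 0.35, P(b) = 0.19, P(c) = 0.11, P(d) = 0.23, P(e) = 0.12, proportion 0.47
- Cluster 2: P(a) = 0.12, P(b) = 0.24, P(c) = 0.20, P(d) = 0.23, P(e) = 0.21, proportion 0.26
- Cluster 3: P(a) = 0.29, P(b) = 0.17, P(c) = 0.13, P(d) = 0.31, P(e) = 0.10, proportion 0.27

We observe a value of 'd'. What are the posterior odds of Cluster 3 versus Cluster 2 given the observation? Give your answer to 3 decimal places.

1.400

The posterior odds equal the prior odds times the likelihood ratio: (π_i/π_j)·(f_i(x)/f_j(x)).
Component likelihoods at x = 'd':
  L_1 = 0.23
  L_2 = 0.23
  L_3 = 0.31
Posterior odds = (π_3·L_3) / (π_2·L_2) = (0.27·0.31) / (0.26·0.23) = 0.0837 / 0.0598 ≈ 1.400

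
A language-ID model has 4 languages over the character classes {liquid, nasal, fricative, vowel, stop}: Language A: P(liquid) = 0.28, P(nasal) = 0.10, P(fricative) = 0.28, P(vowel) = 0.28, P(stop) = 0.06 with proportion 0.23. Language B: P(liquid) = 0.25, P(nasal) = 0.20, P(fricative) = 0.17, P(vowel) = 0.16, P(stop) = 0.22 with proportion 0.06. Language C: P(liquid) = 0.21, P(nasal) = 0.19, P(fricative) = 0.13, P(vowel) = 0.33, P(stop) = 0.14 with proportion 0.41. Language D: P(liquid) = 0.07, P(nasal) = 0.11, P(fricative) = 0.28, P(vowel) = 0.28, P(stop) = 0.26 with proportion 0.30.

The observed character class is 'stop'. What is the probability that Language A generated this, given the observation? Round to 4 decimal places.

0.0850

Apply Bayes' rule: the posterior for each component is proportional to its prior times its likelihood at x.
Component likelihoods at x = 'stop':
  f_A = 0.06
  f_B = 0.22
  f_C = 0.14
  f_D = 0.26
Multiply by the mixture weights:
  P(Z=A)·f_A = 0.23 × 0.06 = 0.0138
  P(Z=B)·f_B = 0.06 × 0.22 = 0.0132
  P(Z=C)·f_C = 0.41 × 0.14 = 0.0574
  P(Z=D)·f_D = 0.30 × 0.26 = 0.078
Normaliser: 0.0138 + 0.0132 + 0.0574 + 0.078 = 0.1624
P(Language A | 'stop') = 0.0138 / 0.1624 ≈ 0.0850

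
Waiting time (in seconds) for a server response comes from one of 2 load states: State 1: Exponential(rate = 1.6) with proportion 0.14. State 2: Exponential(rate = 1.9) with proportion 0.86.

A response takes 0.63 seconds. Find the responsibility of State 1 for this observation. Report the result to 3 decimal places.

0.142

Apply Bayes' rule: the posterior for each component is proportional to its prior times its likelihood at x.
Evaluate each component's likelihood at the observed value:
  p_1 = 1.6·e^(−1.6·0.63) = 1.6·e^(−1.0080) = 0.583917
  p_2 = 1.9·e^(−1.9·0.63) = 1.9·e^(−1.1970) = 0.573988
Multiply by the mixture weights:
  P(Z=1)·p_1 = 0.14 × 0.583917 = 0.0817484
  P(Z=2)·p_2 = 0.86 × 0.573988 = 0.49363
Evidence: 0.0817484 + 0.49363 = 0.575378
P(State 1 | 0.63 seconds) ≈ 0.142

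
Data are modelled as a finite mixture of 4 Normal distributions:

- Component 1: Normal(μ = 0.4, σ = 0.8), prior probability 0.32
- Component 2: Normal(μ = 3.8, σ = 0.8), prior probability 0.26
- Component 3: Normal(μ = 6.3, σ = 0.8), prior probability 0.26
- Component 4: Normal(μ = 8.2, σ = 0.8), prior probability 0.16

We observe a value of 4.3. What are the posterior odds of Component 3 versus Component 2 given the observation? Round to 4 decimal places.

0.0534

Posterior odds = (w_i f_i(x)) / (w_j f_j(x)); the normalising sum cancels.
Component likelihoods at x = 4.3:
  L_1 = (1/(0.8·√(2π)))·exp(−(4.3−0.4)²/(2·0.8²)) = 0.498678·exp(-11.88281) = 3.44493e-06
  L_2 = (1/(0.8·√(2π)))·exp(−(4.3−3.8)²/(2·0.8²)) = 0.498678·exp(-0.19531) = 0.410201
  L_3 = (1/(0.8·√(2π)))·exp(−(4.3−6.3)²/(2·0.8²)) = 0.498678·exp(-3.12500) = 0.0219104
  L_4 = (1/(0.8·√(2π)))·exp(−(4.3−8.2)²/(2·0.8²)) = 0.498678·exp(-11.88281) = 3.44493e-06
Odds = (0.26/0.26) × (0.0219104/0.410201) = 1 × 0.0534137 ≈ 0.0534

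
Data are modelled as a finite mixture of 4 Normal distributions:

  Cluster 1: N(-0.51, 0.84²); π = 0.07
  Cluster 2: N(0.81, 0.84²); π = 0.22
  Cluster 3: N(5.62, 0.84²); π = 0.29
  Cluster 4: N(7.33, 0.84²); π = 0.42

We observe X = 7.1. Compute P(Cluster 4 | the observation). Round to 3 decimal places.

By Bayes' theorem, P(k | x) = w_k f_k(x) / Σ_j w_j f_j(x).
Component likelihoods at x = 7.1:
  f_1 = (1/(0.84·√(2π)))·exp(−(7.1−-0.51)²/(2·0.84²)) = 0.474931·exp(-41.03749) = 7.14952e-19
  f_2 = (1/(0.84·√(2π)))·exp(−(7.1−0.81)²/(2·0.84²)) = 0.474931·exp(-28.03579) = 3.16843e-13
  f_3 = (1/(0.84·√(2π)))·exp(−(7.1−5.62)²/(2·0.84²)) = 0.474931·exp(-1.55215) = 0.100586
  f_4 = (1/(0.84·√(2π)))·exp(−(7.1−7.33)²/(2·0.84²)) = 0.474931·exp(-0.03749) = 0.457458
Weight by the priors:
  w_1·f_1 = 0.07 × 7.14952e-19 = 5.00467e-20
  w_2·f_2 = 0.22 × 3.16843e-13 = 6.97054e-14
  w_3·f_3 = 0.29 × 0.100586 = 0.02917
  w_4·f_4 = 0.42 × 0.457458 = 0.192132
Sum: 5.00467e-20 + 6.97054e-14 + 0.02917 + 0.192132 = 0.221302
So the posterior for Cluster 4 is 0.192132 / 0.221302 ≈ 0.868.

0.868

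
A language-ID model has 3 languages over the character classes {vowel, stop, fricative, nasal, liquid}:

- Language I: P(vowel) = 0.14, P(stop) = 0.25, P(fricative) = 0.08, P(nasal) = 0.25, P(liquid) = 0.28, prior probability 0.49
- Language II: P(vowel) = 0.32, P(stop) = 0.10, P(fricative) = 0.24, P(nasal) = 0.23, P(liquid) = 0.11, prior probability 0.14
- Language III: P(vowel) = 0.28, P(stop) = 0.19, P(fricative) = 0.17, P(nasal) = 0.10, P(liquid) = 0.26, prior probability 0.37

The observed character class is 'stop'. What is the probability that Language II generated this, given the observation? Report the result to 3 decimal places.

0.068

P(component k | x) = π_k·f_k(x) / marginal(x), where marginal(x) = Σ_j π_j·f_j(x).
Categorical probabilities:
  f_I = 0.25
  f_II = 0.1
  f_III = 0.19
Weight by the priors:
  π_I·f_I = 0.49 × 0.25 = 0.1225
  π_II·f_II = 0.14 × 0.1 = 0.014
  π_III·f_III = 0.37 × 0.19 = 0.0703
Denominator: 0.1225 + 0.014 + 0.0703 = 0.2068
P(Language II | x) ≈ 0.068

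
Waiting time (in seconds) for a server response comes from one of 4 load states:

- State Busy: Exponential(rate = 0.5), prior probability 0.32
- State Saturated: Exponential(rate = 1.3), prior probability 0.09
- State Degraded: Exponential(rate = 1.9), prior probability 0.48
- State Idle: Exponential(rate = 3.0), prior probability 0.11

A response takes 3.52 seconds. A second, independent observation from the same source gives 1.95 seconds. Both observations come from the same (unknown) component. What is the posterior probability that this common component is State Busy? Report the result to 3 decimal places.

0.967

Apply Bayes' rule: the posterior for each component is proportional to its prior times its likelihood at x.
Since both observations come from the same component, the likelihood for component k is f_k(x₁)·f_k(x₂).
  p_Busy = [0.0860224] × [0.188596] = 0.0162235
  p_Saturated = [0.0133848] × [0.10304] = 0.00137917
  p_Degraded = [0.00236697] × [0.0467404] = 0.000110633
  p_Idle = [7.77986e-05] × [0.0086397] = 6.72156e-07
Multiply by the mixture weights:
  P(Z=Busy)·p_Busy = 0.32 × 0.0162235 = 0.00519152
  P(Z=Saturated)·p_Saturated = 0.09 × 0.00137917 = 0.000124126
  P(Z=Degraded)·p_Degraded = 0.48 × 0.000110633 = 5.31038e-05
  P(Z=Idle)·p_Idle = 0.11 × 6.72156e-07 = 7.39372e-08
Denominator: 0.00519152 + 0.000124126 + 5.31038e-05 + 7.39372e-08 = 0.00536882
So the posterior for State Busy is 0.00519152 / 0.00536882 ≈ 0.967.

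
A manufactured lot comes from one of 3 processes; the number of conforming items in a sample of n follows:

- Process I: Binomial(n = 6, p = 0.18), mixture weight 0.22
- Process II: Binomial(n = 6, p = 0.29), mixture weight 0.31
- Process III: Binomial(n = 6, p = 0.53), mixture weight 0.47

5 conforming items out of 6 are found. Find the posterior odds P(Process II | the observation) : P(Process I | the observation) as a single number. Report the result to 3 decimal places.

Posterior odds = (π_i f_i(x)) / (π_j f_j(x)); the normalising sum cancels.
Component likelihoods at x = 5 conforming items out of 6:
  f_I = C(6,5)·0.18^5·0.82^1 = 6·0.000188957·0.82 = 0.000929667
  f_II = C(6,5)·0.29^5·0.71^1 = 6·0.00205111·0.71 = 0.00873775
  f_III = C(6,5)·0.53^5·0.47^1 = 6·0.0418195·0.47 = 0.117931
0.0027087 / 0.000204527 ≈ 13.244

13.244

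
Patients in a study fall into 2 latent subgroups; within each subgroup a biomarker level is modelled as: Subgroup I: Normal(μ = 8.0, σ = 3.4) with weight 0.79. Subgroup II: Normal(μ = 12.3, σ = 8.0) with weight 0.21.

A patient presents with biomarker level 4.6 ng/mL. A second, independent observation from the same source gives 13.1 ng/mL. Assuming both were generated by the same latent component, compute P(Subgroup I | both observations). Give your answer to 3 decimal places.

The responsibility of component k is π_k f_k(x) divided by Σ_j π_j f_j(x).
Since both observations come from the same component, the likelihood for component k is f_k(x₁)·f_k(x₂).
  p_I = [0.0711679] × [0.0380934] = 0.00271103
  p_II = [0.03138] × [0.0496191] = 0.00155705
Weight by the priors:
  π_I·p_I = 0.79 × 0.00271103 = 0.00214171
  π_II·p_II = 0.21 × 0.00155705 = 0.00032698
Normaliser: 0.00214171 + 0.00032698 = 0.00246869
P(Subgroup I | x₁, x₂) = 0.00214171 / 0.00246869 ≈ 0.868

0.868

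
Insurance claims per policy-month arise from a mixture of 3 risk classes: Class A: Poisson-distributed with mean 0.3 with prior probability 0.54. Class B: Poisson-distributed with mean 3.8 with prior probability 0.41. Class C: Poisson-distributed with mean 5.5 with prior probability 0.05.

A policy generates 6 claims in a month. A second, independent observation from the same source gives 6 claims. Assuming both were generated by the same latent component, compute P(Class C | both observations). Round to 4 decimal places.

By Bayes' theorem, P(k | x) = π_k f_k(x) / Σ_j π_j f_j(x).
Since both observations come from the same component, the likelihood for component k is f_k(x₁)·f_k(x₂).
  f_A = [e^(−0.3)·0.3^6/6! = 7.50078e-07] × [7.50078e-07] = 5.62618e-13
  f_B = [e^(−3.8)·3.8^6/6! = 0.0935513] × [0.0935513] = 0.00875185
  f_C = [e^(−5.5)·5.5^6/6! = 0.157117] × [0.157117] = 0.0246858
Weight by the priors:
  π_A·f_A = 0.54 × 5.62618e-13 = 3.03814e-13
  π_B·f_B = 0.41 × 0.00875185 = 0.00358826
  π_C·f_C = 0.05 × 0.0246858 = 0.00123429
Evidence: 3.03814e-13 + 0.00358826 + 0.00123429 = 0.00482255
Responsibility of Class C: 0.00123429 / 0.00482255 ≈ 0.2559

0.2559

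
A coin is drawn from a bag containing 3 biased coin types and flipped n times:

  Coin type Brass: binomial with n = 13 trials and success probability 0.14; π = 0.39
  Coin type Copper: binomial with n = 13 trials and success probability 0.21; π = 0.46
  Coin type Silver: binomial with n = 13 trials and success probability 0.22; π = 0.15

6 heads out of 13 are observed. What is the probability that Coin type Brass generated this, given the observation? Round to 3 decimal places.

0.088

P(component k | x) = w_k·f_k(x) / marginal(x), where marginal(x) = Σ_j w_j·f_j(x).
Binomial probabilities:
  f_Brass = 0.00449547
  f_Copper = 0.0282633
  f_Silver = 0.0341756
Prior × likelihood for each component:
  w_Brass·f_Brass = 0.39 × 0.00449547 = 0.00175323
  w_Copper·f_Copper = 0.46 × 0.0282633 = 0.0130011
  w_Silver·f_Silver = 0.15 × 0.0341756 = 0.00512633
Sum: 0.00175323 + 0.0130011 + 0.00512633 = 0.0198807
P(Coin type Brass | 6 heads out of 13) ≈ 0.088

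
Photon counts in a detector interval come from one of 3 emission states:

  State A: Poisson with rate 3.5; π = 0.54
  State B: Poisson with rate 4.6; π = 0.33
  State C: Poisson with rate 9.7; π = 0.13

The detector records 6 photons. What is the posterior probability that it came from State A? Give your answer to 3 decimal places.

0.441

Posterior ∝ prior × likelihood, so P(k | x) ∝ w_k f_k(x); normalise over all components.
Poisson probabilities:
  L_A = e^(−3.5)·3.5^6/6! = 0.0770983
  L_B = e^(−4.6)·4.6^6/6! = 0.13227
  L_C = e^(−9.7)·9.7^6/6! = 0.0708992
Prior × likelihood for each component:
  w_A·L_A = 0.54 × 0.0770983 = 0.0416331
  w_B·L_B = 0.33 × 0.13227 = 0.043649
  w_C·L_C = 0.13 × 0.0708992 = 0.0092169
Normaliser: 0.0416331 + 0.043649 + 0.0092169 = 0.094499
So the posterior for State A is 0.0416331 / 0.094499 ≈ 0.441.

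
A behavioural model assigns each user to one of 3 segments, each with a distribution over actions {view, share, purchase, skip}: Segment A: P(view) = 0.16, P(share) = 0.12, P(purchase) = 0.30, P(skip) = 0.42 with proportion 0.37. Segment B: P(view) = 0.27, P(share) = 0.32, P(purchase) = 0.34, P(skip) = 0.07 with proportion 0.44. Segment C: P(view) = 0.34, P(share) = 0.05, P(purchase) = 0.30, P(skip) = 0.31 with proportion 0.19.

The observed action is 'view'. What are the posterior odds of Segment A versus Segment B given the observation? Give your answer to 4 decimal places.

Only the two components matter; the odds are (π_i f_i(x)) / (π_j f_j(x)).
Categorical probabilities:
  p_A = P(view | comp) = 0.16
  p_B = P(view | comp) = 0.27
  p_C = P(view | comp) = 0.34
Odds = (0.37/0.44) × (0.16/0.27) = 0.840909 × 0.592593 ≈ 0.4983

0.4983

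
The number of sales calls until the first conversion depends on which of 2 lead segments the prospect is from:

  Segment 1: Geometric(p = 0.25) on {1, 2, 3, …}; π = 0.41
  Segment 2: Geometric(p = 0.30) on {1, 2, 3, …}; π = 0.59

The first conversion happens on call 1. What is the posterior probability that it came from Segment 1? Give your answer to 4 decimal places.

0.3667

Apply Bayes' rule: the posterior for each component is proportional to its prior times its likelihood at x.
Geometric probabilities:
  p_1 = 0.25·(1−0.25)^0 = 0.25·1 = 0.25
  p_2 = 0.30·(1−0.30)^0 = 0.30·1 = 0.3
Unnormalised posteriors:
  P(Z=1)·p_1 = 0.41 × 0.25 = 0.1025
  P(Z=2)·p_2 = 0.59 × 0.3 = 0.177
Evidence: 0.1025 + 0.177 = 0.2795
Responsibility of Segment 1: 0.1025 / 0.2795 ≈ 0.3667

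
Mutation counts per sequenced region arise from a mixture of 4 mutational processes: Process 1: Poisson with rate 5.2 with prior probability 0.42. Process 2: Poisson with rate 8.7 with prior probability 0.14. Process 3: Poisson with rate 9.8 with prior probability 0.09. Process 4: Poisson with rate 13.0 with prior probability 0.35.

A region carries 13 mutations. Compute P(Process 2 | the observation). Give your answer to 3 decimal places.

0.119

Apply Bayes' rule: the posterior for each component is proportional to its prior times its likelihood at x.
Component likelihoods at x = 13 mutations:
  L_1 = e^(−5.2)·5.2^13/13! = 0.00180066
  L_2 = e^(−8.7)·8.7^13/13! = 0.0437631
  L_3 = e^(−9.8)·9.8^13/13! = 0.0684814
  L_4 = e^(−13.0)·13.0^13/13! = 0.10994
Multiply by the mixture weights:
  π_1·L_1 = 0.42 × 0.00180066 = 0.000756277
  π_2·L_2 = 0.14 × 0.0437631 = 0.00612683
  π_3·L_3 = 0.09 × 0.0684814 = 0.00616333
  π_4·L_4 = 0.35 × 0.10994 = 0.0384789
Normaliser: 0.000756277 + 0.00612683 + 0.00616333 + 0.0384789 = 0.0515254
P(Process 2 | x) ≈ 0.119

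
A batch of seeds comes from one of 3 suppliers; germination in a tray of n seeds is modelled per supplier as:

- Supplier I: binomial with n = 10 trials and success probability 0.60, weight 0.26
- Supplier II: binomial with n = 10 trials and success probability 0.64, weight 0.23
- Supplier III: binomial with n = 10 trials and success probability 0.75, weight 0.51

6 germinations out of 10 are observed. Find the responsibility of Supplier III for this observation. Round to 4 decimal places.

0.3810

Posterior ∝ prior × likelihood, so P(k | x) ∝ P(Z=k) f_k(x); normalise over all components.
Binomial probabilities:
  p_I = 0.250823
  p_II = 0.242387
  p_III = 0.145998
Multiply by the mixture weights:
  P(Z=I)·p_I = 0.26 × 0.250823 = 0.0652139
  P(Z=II)·p_II = 0.23 × 0.242387 = 0.055749
  P(Z=III)·p_III = 0.51 × 0.145998 = 0.074459
Evidence: 0.0652139 + 0.055749 + 0.074459 = 0.195422
P(Supplier III | the observation) ≈ 0.3810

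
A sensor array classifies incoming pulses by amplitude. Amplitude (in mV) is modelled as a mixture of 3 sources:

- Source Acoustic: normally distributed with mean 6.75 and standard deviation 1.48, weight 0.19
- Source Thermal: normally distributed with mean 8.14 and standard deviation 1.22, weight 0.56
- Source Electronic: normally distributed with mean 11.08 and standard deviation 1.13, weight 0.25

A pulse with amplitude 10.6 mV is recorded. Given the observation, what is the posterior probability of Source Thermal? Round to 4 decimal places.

Apply Bayes' rule: the posterior for each component is proportional to its prior times its likelihood at x.
Evaluate each component's likelihood at the observed value:
  p_Acoustic = 0.00914548
  p_Thermal = 0.0428217
  p_Electronic = 0.322589
Unnormalised posteriors:
  π_Acoustic·p_Acoustic = 0.19 × 0.00914548 = 0.00173764
  π_Thermal·p_Thermal = 0.56 × 0.0428217 = 0.0239801
  π_Electronic·p_Electronic = 0.25 × 0.322589 = 0.0806474
Denominator: 0.00173764 + 0.0239801 + 0.0806474 = 0.106365
So the posterior for Source Thermal is 0.0239801 / 0.106365 ≈ 0.2255.

0.2255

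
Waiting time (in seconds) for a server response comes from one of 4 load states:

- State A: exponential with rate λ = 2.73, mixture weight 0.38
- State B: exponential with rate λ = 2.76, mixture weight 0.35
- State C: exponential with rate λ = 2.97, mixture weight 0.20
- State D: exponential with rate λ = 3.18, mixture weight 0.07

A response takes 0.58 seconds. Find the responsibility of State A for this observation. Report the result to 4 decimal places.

0.3878

The responsibility of component k is P(Z=k) f_k(x) divided by Σ_j P(Z=j) f_j(x).
Exponential densities:
  L_A = 0.560403
  L_B = 0.556789
  L_C = 0.530446
  L_D = 0.502822
Unnormalised posteriors:
  P(Z=A)·L_A = 0.38 × 0.560403 = 0.212953
  P(Z=B)·L_B = 0.35 × 0.556789 = 0.194876
  P(Z=C)·L_C = 0.20 × 0.530446 = 0.106089
  P(Z=D)·L_D = 0.07 × 0.502822 = 0.0351975
Denominator: 0.212953 + 0.194876 + 0.106089 + 0.0351975 = 0.549116
So the posterior for State A is 0.212953 / 0.549116 ≈ 0.3878.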